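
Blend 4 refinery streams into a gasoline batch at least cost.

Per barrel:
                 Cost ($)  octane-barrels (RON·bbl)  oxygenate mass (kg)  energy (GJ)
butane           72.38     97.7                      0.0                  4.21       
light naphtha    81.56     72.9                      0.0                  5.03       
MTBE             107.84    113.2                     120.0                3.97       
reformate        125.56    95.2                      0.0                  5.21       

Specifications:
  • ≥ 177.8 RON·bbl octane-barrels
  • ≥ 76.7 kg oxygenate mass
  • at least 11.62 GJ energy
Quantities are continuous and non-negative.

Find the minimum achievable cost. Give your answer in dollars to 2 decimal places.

Let x1 = barrels of butane, x2 = barrels of light naphtha, x3 = barrels of MTBE, x4 = barrels of reformate.
Minimize 72.38x1 + 81.56x2 + 107.84x3 + 125.56x4 s.t.:
  97.7x1 + 72.9x2 + 113.2x3 + 95.2x4 ≥ 177.8   (octane-barrels)
  120x3 ≥ 76.7   (oxygenate mass)
  4.21x1 + 5.03x2 + 3.97x3 + 5.21x4 ≥ 11.62   (energy)
  x1, x2, x3, x4 ≥ 0.
The minimum-cost mix takes nothing from butane, reformate — only light naphtha, MTBE. There the oxygenate mass and energy constraints are tight.
That vertex is x2 = 1.8057, x3 = 0.63917.
Hence cost = 81.56·1.8057 + 107.84·0.63917 = $216.2010.

$216.20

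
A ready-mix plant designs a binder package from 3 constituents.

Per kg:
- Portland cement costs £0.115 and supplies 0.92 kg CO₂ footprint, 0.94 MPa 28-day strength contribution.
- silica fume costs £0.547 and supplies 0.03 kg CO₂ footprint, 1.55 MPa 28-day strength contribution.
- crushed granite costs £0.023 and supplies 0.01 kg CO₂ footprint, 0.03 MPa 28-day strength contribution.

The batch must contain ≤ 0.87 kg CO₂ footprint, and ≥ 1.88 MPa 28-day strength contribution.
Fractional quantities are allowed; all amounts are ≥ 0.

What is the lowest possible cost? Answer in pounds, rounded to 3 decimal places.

Let x1 = kg of Portland cement, x2 = kg of silica fume, x3 = kg of crushed granite.
Minimise 0.115x1 + 0.547x2 + 0.023x3 s.t.:
  0.92x1 + 0.03x2 + 0.01x3 ≤ 0.87   (CO₂ footprint)
  0.94x1 + 1.55x2 + 0.03x3 ≥ 1.88   (28-day strength contribution)
  x1, x2, x3 ≥ 0.
The cheapest feasible vertex uses only Portland cement, silica fume; crushed granite is not used. There the CO₂ footprint and 28-day strength contribution constraints are tight.
Optimal quantities: Portland cement = 0.9244 kg, silica fume = 0.6523 kg.
Objective = 0.115·0.9244 + 0.547·0.6523 = 0.46311.

£0.463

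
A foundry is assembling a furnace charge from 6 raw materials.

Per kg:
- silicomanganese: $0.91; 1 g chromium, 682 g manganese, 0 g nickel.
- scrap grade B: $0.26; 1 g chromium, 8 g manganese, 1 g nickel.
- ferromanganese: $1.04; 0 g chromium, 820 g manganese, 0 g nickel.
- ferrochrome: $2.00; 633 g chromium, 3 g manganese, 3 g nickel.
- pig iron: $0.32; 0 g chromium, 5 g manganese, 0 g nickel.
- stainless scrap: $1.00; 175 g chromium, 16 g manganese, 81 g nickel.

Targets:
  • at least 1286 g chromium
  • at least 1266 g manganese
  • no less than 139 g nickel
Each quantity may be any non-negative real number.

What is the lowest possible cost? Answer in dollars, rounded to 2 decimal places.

Let x1 = kg of silicomanganese, x2 = kg of scrap grade B, x3 = kg of ferromanganese, x4 = kg of ferrochrome, x5 = kg of pig iron, x6 = kg of stainless scrap.
min 0.91x1 + 0.26x2 + 1.04x3 + 2x4 + 0.32x5 + 1x6 subject to:
  1x1 + 1x2 + 633x4 + 175x6 ≥ 1286   (chromium)
  682x1 + 8x2 + 820x3 + 3x4 + 5x5 + 16x6 ≥ 1266   (manganese)
  1x2 + 3x4 + 81x6 ≥ 139   (nickel)
  x1, x2, x3, x4, x5, x6 ≥ 0.
The optimal basis is {ferromanganese, ferrochrome, stainless scrap}; silicomanganese, scrap grade B, pig iron drop out. Binding constraints: chromium, manganese, nickel.
So ferromanganese = 1.506 kg, ferrochrome = 1.573 kg, stainless scrap = 1.658 kg.
Cost = 1.04·1.506 + 2·1.573 + 1·1.658 = 6.3702.

$6.37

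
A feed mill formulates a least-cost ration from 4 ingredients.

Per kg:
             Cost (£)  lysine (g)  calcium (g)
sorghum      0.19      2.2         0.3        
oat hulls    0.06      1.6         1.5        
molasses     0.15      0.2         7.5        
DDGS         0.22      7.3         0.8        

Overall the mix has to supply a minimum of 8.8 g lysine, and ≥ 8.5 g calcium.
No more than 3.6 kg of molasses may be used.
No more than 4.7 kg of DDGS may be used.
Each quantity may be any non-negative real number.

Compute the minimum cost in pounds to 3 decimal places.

Treat it as an LP. Let x1 = kg of sorghum, x2 = kg of oat hulls, x3 = kg of molasses, x4 = kg of DDGS.
min 0.19x1 + 0.06x2 + 0.15x3 + 0.22x4 s.t.:
  2.2x1 + 1.6x2 + 0.2x3 + 7.3x4 ≥ 8.8   (lysine)
  0.3x1 + 1.5x2 + 7.5x3 + 0.8x4 ≥ 8.5   (calcium)
  x3 ≤ 3.6
  x4 ≤ 4.7
  x1, x2, x3, x4 ≥ 0.
At the optimum only oat hulls, molasses are positive (sorghum, DDGS = 0). Binding constraints: lysine and calcium.
That vertex is x2 = 5.496, x3 = 0.03419.
Cost = 0.06·5.496 + 0.15·0.03419 = 0.33489.

£0.335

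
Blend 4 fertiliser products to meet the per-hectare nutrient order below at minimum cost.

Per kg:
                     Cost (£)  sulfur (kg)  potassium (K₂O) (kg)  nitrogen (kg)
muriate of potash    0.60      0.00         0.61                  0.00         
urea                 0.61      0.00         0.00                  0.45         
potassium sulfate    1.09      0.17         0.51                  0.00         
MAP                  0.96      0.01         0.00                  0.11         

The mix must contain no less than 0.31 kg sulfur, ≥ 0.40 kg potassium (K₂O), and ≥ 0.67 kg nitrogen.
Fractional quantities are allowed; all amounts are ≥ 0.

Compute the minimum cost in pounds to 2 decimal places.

Set it up as a linear program. Let x1 = kg of muriate of potash, x2 = kg of urea, x3 = kg of potassium sulfate, x4 = kg of MAP.
min 0.6x1 + 0.61x2 + 1.09x3 + 0.96x4 with:
  0.17x3 + 0.01x4 ≥ 0.31   (sulfur)
  0.61x1 + 0.51x3 ≥ 0.4   (potassium (K₂O))
  0.45x2 + 0.11x4 ≥ 0.67   (nitrogen)
  x1, x2, x3, x4 ≥ 0.
The minimum-cost mix takes nothing from muriate of potash, MAP — only urea, potassium sulfate. Binding constraints: sulfur and nitrogen.
So urea = 1.489 kg, potassium sulfate = 1.824 kg.
Hence cost = 0.61·1.489 + 1.09·1.824 = £2.8965.

£2.90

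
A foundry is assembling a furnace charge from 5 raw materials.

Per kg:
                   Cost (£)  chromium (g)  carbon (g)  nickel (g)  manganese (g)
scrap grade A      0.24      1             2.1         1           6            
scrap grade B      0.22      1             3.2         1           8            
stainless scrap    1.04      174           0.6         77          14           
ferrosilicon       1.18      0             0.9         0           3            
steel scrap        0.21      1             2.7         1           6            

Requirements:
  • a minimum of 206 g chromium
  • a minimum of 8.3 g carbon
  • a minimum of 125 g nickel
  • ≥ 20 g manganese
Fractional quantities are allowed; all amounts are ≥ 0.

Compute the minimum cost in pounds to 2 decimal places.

£2.16

Treat it as an LP. Let x1 = kg of scrap grade A, x2 = kg of scrap grade B, x3 = kg of stainless scrap, x4 = kg of ferrosilicon, x5 = kg of steel scrap.
min 0.24x1 + 0.22x2 + 1.04x3 + 1.18x4 + 0.21x5 with:
  1x1 + 1x2 + 174x3 + 1x5 ≥ 206   (chromium)
  2.1x1 + 3.2x2 + 0.6x3 + 0.9x4 + 2.7x5 ≥ 8.3   (carbon)
  1x1 + 1x2 + 77x3 + 1x5 ≥ 125   (nickel)
  6x1 + 8x2 + 14x3 + 3x4 + 6x5 ≥ 20   (manganese)
  x1, x2, x3, x4, x5 ≥ 0.
The cheapest feasible vertex uses only scrap grade B, stainless scrap; scrap grade A, ferrosilicon, steel scrap are not used. The carbon and nickel requirements are met with equality.
That vertex is x2 = 2.295, x3 = 1.594.
Cost = 0.22·2.295 + 1.04·1.594 = 2.1627.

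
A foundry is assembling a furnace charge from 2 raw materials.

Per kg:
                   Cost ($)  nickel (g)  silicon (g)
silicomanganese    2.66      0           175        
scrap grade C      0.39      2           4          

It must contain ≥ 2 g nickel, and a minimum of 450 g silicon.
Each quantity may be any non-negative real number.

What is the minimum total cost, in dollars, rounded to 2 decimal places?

$7.17

Let x1 = kg of silicomanganese, x2 = kg of scrap grade C.
Minimise 2.66x1 + 0.39x2 with:
  2x2 ≥ 2   (nickel)
  175x1 + 4x2 ≥ 450   (silicon)
  x1, x2 ≥ 0.
Both inputs are positive at the optimum. Binding constraints: nickel and silicon.
So silicomanganese = 2.549 kg, scrap grade C = 1 kg.
Objective = 2.66·2.549 + 0.39·1 = 7.1703.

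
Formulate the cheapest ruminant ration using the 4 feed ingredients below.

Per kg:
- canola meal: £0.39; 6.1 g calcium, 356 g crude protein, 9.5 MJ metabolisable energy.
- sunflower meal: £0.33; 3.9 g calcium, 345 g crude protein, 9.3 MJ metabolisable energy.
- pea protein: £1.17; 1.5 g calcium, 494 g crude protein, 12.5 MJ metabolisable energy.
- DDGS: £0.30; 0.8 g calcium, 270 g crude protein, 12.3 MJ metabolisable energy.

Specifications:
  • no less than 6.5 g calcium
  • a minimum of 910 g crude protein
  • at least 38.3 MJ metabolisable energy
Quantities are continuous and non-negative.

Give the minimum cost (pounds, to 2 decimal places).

£1.05

Treat it as an LP. Let x1 = kg of canola meal, x2 = kg of sunflower meal, x3 = kg of pea protein, x4 = kg of DDGS.
min 0.39x1 + 0.33x2 + 1.17x3 + 0.3x4 with:
  6.1x1 + 3.9x2 + 1.5x3 + 0.8x4 ≥ 6.5   (calcium)
  356x1 + 345x2 + 494x3 + 270x4 ≥ 910   (crude protein)
  9.5x1 + 9.3x2 + 12.5x3 + 12.3x4 ≥ 38.3   (metabolisable energy)
  x1, x2, x3, x4 ≥ 0.
The minimum-cost mix takes nothing from sunflower meal, pea protein — only canola meal, DDGS. There the calcium and metabolisable energy constraints are tight.
So canola meal = 0.7313 kg, DDGS = 2.549 kg.
Objective = 0.39·0.7313 + 0.3·2.549 = 1.0499.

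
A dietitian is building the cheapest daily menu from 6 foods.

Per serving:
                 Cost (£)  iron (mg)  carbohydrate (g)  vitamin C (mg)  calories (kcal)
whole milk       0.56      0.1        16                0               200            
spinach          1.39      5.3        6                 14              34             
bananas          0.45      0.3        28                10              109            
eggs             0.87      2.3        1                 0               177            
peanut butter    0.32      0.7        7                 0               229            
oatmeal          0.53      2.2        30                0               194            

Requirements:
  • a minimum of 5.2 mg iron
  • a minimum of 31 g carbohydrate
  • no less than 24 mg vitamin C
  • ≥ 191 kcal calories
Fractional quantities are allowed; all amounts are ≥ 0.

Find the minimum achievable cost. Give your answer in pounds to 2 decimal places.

Treat it as an LP. Let x1 = servings of whole milk, x2 = servings of spinach, x3 = servings of bananas, x4 = servings of eggs, x5 = servings of peanut butter, x6 = servings of oatmeal.
min 0.56x1 + 1.39x2 + 0.45x3 + 0.87x4 + 0.32x5 + 0.53x6 subject to:
  0.1x1 + 5.3x2 + 0.3x3 + 2.3x4 + 0.7x5 + 2.2x6 ≥ 5.2   (iron)
  16x1 + 6x2 + 28x3 + 1x4 + 7x5 + 30x6 ≥ 31   (carbohydrate)
  14x2 + 10x3 ≥ 24   (vitamin C)
  200x1 + 34x2 + 109x3 + 177x4 + 229x5 + 194x6 ≥ 191   (calories)
  x1, x2, x3, x4, x5, x6 ≥ 0.
The minimum-cost mix takes nothing from whole milk, eggs, peanut butter — only spinach, bananas, oatmeal. The iron, vitamin C, calories requirements are met with equality.
So spinach = 0.8483 servings, bananas = 1.212 servings, oatmeal = 0.1547 servings.
Objective = 1.39·0.8483 + 0.45·1.212 + 0.53·0.1547 = 1.8065.

£1.81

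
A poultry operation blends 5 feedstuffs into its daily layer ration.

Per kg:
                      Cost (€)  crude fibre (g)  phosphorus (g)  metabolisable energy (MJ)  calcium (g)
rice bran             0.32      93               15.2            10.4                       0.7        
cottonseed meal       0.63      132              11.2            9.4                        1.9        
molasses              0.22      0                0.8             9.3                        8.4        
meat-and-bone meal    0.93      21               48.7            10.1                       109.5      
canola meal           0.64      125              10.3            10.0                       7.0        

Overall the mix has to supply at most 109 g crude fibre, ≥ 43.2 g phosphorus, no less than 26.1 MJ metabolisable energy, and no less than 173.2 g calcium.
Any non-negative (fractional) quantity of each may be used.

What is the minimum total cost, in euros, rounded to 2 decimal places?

€1.65

Let x1 = kg of rice bran, x2 = kg of cottonseed meal, x3 = kg of molasses, x4 = kg of meat-and-bone meal, x5 = kg of canola meal.
Minimise 0.32x1 + 0.63x2 + 0.22x3 + 0.93x4 + 0.64x5 subject to:
  93x1 + 132x2 + 21x4 + 125x5 ≤ 109   (crude fibre)
  15.2x1 + 11.2x2 + 0.8x3 + 48.7x4 + 10.3x5 ≥ 43.2   (phosphorus)
  10.4x1 + 9.4x2 + 9.3x3 + 10.1x4 + 10x5 ≥ 26.1   (metabolisable energy)
  0.7x1 + 1.9x2 + 8.4x3 + 109.5x4 + 7x5 ≥ 173.2   (calcium)
  x1, x2, x3, x4, x5 ≥ 0.
The minimum-cost mix takes nothing from rice bran, cottonseed meal, canola meal — only molasses, meat-and-bone meal. There the metabolisable energy and calcium constraints are tight.
That vertex is x3 = 1.188, x4 = 1.491.
Objective = 0.22·1.188 + 0.93·1.491 = 1.6480.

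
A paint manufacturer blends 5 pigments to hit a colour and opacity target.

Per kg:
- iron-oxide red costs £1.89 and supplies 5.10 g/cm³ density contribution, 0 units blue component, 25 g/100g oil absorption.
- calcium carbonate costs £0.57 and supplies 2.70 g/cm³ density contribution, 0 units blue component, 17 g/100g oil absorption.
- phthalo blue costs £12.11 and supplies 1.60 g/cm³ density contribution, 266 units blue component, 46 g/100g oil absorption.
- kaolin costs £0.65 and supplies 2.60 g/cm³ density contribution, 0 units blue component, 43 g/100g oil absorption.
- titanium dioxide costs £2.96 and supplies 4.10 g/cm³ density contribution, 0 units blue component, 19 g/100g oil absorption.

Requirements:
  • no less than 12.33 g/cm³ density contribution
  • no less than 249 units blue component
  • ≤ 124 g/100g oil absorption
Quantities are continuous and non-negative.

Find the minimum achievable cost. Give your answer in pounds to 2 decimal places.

£13.62

This is a linear program. Let x1 = kg of iron-oxide red, x2 = kg of calcium carbonate, x3 = kg of phthalo blue, x4 = kg of kaolin, x5 = kg of titanium dioxide.
min 1.89x1 + 0.57x2 + 12.11x3 + 0.65x4 + 2.96x5 subject to:
  5.1x1 + 2.7x2 + 1.6x3 + 2.6x4 + 4.1x5 ≥ 12.33   (density contribution)
  266x3 ≥ 249   (blue component)
  25x1 + 17x2 + 46x3 + 43x4 + 19x5 ≤ 124   (oil absorption)
  x1, x2, x3, x4, x5 ≥ 0.
The optimal basis is {calcium carbonate, phthalo blue}; iron-oxide red, kaolin, titanium dioxide drop out. Binding constraints: density contribution and blue component.
That vertex is x2 = 4.012, x3 = 0.9361.
Total cost: 0.57·4.012 + 12.11·0.9361 = 13.6230.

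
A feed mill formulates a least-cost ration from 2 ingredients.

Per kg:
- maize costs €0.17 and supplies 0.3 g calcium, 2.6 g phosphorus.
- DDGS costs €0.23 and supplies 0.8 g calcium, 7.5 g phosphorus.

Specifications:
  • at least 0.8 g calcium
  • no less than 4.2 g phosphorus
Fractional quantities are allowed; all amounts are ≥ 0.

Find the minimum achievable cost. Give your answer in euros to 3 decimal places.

Set it up as a linear program. Let x1 = kg of maize, x2 = kg of DDGS.
Minimize 0.17x1 + 0.23x2 with:
  0.3x1 + 0.8x2 ≥ 0.8   (calcium)
  2.6x1 + 7.5x2 ≥ 4.2   (phosphorus)
  x1, x2 ≥ 0.
At the optimum only DDGS is positive (maize = 0). There the calcium constraint is tight.
That vertex is x2 = 1.
Cost = 0.23·1 = 0.23000.

€0.230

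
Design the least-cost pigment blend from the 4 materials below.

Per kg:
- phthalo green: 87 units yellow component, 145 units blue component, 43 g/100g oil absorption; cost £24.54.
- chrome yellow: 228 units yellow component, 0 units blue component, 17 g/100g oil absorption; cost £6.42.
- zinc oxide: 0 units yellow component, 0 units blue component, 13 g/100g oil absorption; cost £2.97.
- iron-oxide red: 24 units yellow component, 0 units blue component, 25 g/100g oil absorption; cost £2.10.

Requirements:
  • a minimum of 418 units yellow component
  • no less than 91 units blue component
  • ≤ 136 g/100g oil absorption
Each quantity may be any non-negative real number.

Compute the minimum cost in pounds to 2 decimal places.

Let x1 = kg of phthalo green, x2 = kg of chrome yellow, x3 = kg of zinc oxide, x4 = kg of iron-oxide red.
Minimize 24.54x1 + 6.42x2 + 2.97x3 + 2.1x4 s.t.:
  87x1 + 228x2 + 24x4 ≥ 418   (yellow component)
  145x1 ≥ 91   (blue component)
  43x1 + 17x2 + 13x3 + 25x4 ≤ 136   (oil absorption)
  x1, x2, x3, x4 ≥ 0.
The optimal basis is {phthalo green, chrome yellow}; zinc oxide, iron-oxide red drop out. There the yellow component and blue component constraints are tight.
Optimal quantities: phthalo green = 0.6276 kg, chrome yellow = 1.594 kg.
Hence cost = 24.54·0.6276 + 6.42·1.594 = £25.6348.

£25.63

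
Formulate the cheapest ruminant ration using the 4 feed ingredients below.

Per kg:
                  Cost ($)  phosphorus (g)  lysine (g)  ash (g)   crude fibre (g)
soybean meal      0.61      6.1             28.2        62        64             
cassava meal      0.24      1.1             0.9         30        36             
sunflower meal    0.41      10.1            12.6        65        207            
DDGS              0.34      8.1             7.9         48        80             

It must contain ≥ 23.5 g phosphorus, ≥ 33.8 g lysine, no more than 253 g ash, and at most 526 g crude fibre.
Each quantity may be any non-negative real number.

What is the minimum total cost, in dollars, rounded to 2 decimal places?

Let x1 = kg of soybean meal, x2 = kg of cassava meal, x3 = kg of sunflower meal, x4 = kg of DDGS.
min 0.61x1 + 0.24x2 + 0.41x3 + 0.34x4 subject to:
  6.1x1 + 1.1x2 + 10.1x3 + 8.1x4 ≥ 23.5   (phosphorus)
  28.2x1 + 0.9x2 + 12.6x3 + 7.9x4 ≥ 33.8   (lysine)
  62x1 + 30x2 + 65x3 + 48x4 ≤ 253   (ash)
  64x1 + 36x2 + 207x3 + 80x4 ≤ 526   (crude fibre)
  x1, x2, x3, x4 ≥ 0.
The optimal basis is {soybean meal, sunflower meal}; cassava meal, DDGS drop out. There the phosphorus and lysine constraints are tight.
Solving gives x1 = 0.2177, x3 = 2.195.
Total cost: 0.61·0.2177 + 0.41·2.195 = 1.0327.

$1.03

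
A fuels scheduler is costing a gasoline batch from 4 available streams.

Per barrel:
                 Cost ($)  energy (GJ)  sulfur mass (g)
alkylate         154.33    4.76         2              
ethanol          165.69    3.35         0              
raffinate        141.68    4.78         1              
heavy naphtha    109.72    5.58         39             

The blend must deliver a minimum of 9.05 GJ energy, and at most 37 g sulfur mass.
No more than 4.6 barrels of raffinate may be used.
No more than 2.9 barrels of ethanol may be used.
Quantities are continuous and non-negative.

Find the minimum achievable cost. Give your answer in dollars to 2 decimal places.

Let x1 = barrels of alkylate, x2 = barrels of ethanol, x3 = barrels of raffinate, x4 = barrels of heavy naphtha.
Minimise 154.33x1 + 165.69x2 + 141.68x3 + 109.72x4 subject to:
  4.76x1 + 3.35x2 + 4.78x3 + 5.58x4 ≥ 9.05   (energy)
  2x1 + 1x3 + 39x4 ≤ 37   (sulfur mass)
  x3 ≤ 4.6
  x2 ≤ 2.9
  x1, x2, x3, x4 ≥ 0.
The optimal basis is {raffinate, heavy naphtha}; alkylate, ethanol drop out. There the energy and sulfur mass constraints are tight.
Optimal quantities: raffinate = 0.8101 barrels, heavy naphtha = 0.9279 barrels.
Hence cost = 141.68·0.8101 + 109.72·0.9279 = $216.5842.

$216.58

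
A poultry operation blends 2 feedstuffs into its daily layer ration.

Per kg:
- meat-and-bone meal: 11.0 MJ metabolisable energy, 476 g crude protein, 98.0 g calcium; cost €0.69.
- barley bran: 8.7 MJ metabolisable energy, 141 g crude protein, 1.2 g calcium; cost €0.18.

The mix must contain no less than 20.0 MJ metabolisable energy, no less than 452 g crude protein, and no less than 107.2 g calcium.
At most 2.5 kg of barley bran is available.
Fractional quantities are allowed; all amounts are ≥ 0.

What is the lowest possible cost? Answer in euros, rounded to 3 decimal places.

€0.914

Let x1 = kg of meat-and-bone meal, x2 = kg of barley bran.
min 0.69x1 + 0.18x2 subject to:
  11x1 + 8.7x2 ≥ 20   (metabolisable energy)
  476x1 + 141x2 ≥ 452   (crude protein)
  98x1 + 1.2x2 ≥ 107.2   (calcium)
  x2 ≤ 2.5
  x1, x2 ≥ 0.
Both inputs are positive at the optimum. Binding constraints: metabolisable energy and calcium.
So meat-and-bone meal = 1.082 kg, barley bran = 0.9302 kg.
Cost = 0.69·1.082 + 0.18·0.9302 = 0.91402.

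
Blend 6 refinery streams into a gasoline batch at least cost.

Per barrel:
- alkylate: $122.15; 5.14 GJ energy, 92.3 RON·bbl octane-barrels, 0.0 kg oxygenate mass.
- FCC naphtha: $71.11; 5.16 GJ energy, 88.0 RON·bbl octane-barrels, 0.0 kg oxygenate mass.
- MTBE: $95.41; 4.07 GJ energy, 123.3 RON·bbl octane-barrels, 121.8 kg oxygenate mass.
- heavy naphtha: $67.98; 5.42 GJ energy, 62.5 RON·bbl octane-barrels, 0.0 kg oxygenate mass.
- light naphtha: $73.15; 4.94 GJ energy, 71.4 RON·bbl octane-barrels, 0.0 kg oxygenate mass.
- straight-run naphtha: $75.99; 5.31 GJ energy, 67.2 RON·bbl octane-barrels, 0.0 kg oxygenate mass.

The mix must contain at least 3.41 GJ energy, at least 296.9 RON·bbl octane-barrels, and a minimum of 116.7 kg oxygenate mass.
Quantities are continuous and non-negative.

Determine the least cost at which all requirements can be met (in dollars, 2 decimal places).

$229.74

Let x1 = barrels of alkylate, x2 = barrels of FCC naphtha, x3 = barrels of MTBE, x4 = barrels of heavy naphtha, x5 = barrels of light naphtha, x6 = barrels of straight-run naphtha.
min 122.15x1 + 71.11x2 + 95.41x3 + 67.98x4 + 73.15x5 + 75.99x6 with:
  5.14x1 + 5.16x2 + 4.07x3 + 5.42x4 + 4.94x5 + 5.31x6 ≥ 3.41   (energy)
  92.3x1 + 88x2 + 123.3x3 + 62.5x4 + 71.4x5 + 67.2x6 ≥ 296.9   (octane-barrels)
  121.8x3 ≥ 116.7   (oxygenate mass)
  x1, x2, x3, x4, x5, x6 ≥ 0.
At the optimum only MTBE is positive (alkylate, FCC naphtha, heavy naphtha, light naphtha, straight-run naphtha = 0). Binding constraint: octane-barrels.
That vertex is x3 = 2.4079.
Objective = 95.41·2.4079 = 229.7377.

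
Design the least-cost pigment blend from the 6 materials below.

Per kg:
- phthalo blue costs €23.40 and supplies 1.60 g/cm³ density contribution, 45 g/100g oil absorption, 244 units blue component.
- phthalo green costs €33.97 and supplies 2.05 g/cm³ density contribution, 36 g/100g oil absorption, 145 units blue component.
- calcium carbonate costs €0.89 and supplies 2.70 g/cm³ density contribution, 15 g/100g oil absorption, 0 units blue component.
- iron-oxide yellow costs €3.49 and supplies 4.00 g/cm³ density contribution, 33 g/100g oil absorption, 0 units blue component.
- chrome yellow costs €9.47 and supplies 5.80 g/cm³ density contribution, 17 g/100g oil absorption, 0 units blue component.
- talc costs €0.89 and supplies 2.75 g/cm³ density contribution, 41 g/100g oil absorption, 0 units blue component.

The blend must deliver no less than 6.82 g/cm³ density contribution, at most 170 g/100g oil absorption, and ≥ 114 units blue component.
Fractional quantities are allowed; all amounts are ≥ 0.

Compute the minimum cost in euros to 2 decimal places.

€12.90

Let x1 = kg of phthalo blue, x2 = kg of phthalo green, x3 = kg of calcium carbonate, x4 = kg of iron-oxide yellow, x5 = kg of chrome yellow, x6 = kg of talc.
min 23.4x1 + 33.97x2 + 0.89x3 + 3.49x4 + 9.47x5 + 0.89x6 subject to:
  1.6x1 + 2.05x2 + 2.7x3 + 4x4 + 5.8x5 + 2.75x6 ≥ 6.82   (density contribution)
  45x1 + 36x2 + 15x3 + 33x4 + 17x5 + 41x6 ≤ 170   (oil absorption)
  244x1 + 145x2 ≥ 114   (blue component)
  x1, x2, x3, x4, x5, x6 ≥ 0.
The minimum-cost mix takes nothing from phthalo green, calcium carbonate, iron-oxide yellow, chrome yellow — only phthalo blue, talc. Binding constraints: density contribution and blue component.
Solving gives x1 = 0.4672, x6 = 2.208.
Hence cost = 23.4·0.4672 + 0.89·2.208 = €12.8976.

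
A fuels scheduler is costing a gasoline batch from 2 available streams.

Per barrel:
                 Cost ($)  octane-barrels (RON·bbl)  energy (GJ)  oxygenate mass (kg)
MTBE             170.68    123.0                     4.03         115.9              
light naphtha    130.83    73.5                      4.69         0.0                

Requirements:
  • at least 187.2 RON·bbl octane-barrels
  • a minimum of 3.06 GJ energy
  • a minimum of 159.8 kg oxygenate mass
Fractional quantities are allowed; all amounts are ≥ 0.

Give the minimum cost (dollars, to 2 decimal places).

Let x1 = barrels of MTBE, x2 = barrels of light naphtha.
min 170.68x1 + 130.83x2 with:
  123x1 + 73.5x2 ≥ 187.2   (octane-barrels)
  4.03x1 + 4.69x2 ≥ 3.06   (energy)
  115.9x1 ≥ 159.8   (oxygenate mass)
  x1, x2 ≥ 0.
The cheapest feasible vertex uses only MTBE; light naphtha is not used. There the octane-barrels constraint is tight.
So MTBE = 1.522 barrels.
Cost = 170.68·1.522 = 259.77496.

$259.77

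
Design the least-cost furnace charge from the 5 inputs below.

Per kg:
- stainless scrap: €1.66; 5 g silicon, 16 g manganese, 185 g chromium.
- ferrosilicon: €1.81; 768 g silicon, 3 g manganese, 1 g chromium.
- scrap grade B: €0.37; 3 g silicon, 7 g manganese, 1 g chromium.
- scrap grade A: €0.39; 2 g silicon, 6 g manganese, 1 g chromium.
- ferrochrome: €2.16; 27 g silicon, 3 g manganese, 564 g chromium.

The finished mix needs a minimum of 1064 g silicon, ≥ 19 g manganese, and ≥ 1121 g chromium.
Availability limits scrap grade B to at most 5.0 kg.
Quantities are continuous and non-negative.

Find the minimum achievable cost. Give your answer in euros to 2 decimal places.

€7.14

Treat it as an LP. Let x1 = kg of stainless scrap, x2 = kg of ferrosilicon, x3 = kg of scrap grade B, x4 = kg of scrap grade A, x5 = kg of ferrochrome.
Minimize 1.66x1 + 1.81x2 + 0.37x3 + 0.39x4 + 2.16x5 subject to:
  5x1 + 768x2 + 3x3 + 2x4 + 27x5 ≥ 1064   (silicon)
  16x1 + 3x2 + 7x3 + 6x4 + 3x5 ≥ 19   (manganese)
  185x1 + 1x2 + 1x3 + 1x4 + 564x5 ≥ 1121   (chromium)
  x3 ≤ 5
  x1, x2, x3, x4, x5 ≥ 0.
At the optimum only ferrosilicon, scrap grade B, ferrochrome are positive (stainless scrap, scrap grade A = 0). Binding constraints: silicon, manganese, chromium.
That vertex is x2 = 1.311, x3 = 1.303, x5 = 1.983.
Hence cost = 1.81·1.311 + 0.37·1.303 + 2.16·1.983 = €7.1383.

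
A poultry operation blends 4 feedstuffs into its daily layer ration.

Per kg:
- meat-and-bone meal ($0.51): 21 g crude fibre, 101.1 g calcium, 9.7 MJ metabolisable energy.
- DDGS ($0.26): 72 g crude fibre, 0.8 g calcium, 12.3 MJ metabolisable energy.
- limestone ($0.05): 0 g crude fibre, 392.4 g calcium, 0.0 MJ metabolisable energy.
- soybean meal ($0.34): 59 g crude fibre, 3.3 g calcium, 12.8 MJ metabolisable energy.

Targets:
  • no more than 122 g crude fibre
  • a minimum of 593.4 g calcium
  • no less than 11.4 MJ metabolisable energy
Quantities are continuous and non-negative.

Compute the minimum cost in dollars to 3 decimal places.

$0.316

Let x1 = kg of meat-and-bone meal, x2 = kg of DDGS, x3 = kg of limestone, x4 = kg of soybean meal.
Minimize 0.51x1 + 0.26x2 + 0.05x3 + 0.34x4 s.t.:
  21x1 + 72x2 + 59x4 ≤ 122   (crude fibre)
  101.1x1 + 0.8x2 + 392.4x3 + 3.3x4 ≥ 593.4   (calcium)
  9.7x1 + 12.3x2 + 12.8x4 ≥ 11.4   (metabolisable energy)
  x1, x2, x3, x4 ≥ 0.
The cheapest feasible vertex uses only DDGS, limestone; meat-and-bone meal, soybean meal are not used. The calcium and metabolisable energy requirements are met with equality.
So DDGS = 0.9268 kg, limestone = 1.51 kg.
Hence cost = 0.26·0.9268 + 0.05·1.51 = $0.31647.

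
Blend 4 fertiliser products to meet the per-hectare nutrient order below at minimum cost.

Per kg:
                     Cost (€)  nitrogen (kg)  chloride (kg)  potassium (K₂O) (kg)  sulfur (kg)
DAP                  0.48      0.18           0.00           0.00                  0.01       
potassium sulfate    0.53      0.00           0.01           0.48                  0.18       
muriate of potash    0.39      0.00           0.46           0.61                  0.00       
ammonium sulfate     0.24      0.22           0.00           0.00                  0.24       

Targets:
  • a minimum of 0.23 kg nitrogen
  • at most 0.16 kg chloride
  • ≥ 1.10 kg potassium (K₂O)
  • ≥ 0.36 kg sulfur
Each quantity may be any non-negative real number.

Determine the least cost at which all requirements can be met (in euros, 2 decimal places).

Set it up as a linear program. Let x1 = kg of DAP, x2 = kg of potassium sulfate, x3 = kg of muriate of potash, x4 = kg of ammonium sulfate.
Minimise 0.48x1 + 0.53x2 + 0.39x3 + 0.24x4 s.t.:
  0.18x1 + 0.22x4 ≥ 0.23   (nitrogen)
  0.01x2 + 0.46x3 ≤ 0.16   (chloride)
  0.48x2 + 0.61x3 ≥ 1.1   (potassium (K₂O))
  0.01x1 + 0.18x2 + 0.24x4 ≥ 0.36   (sulfur)
  x1, x2, x3, x4 ≥ 0.
The minimum-cost mix takes nothing from DAP — only potassium sulfate, muriate of potash, ammonium sulfate. Binding constraints: nitrogen, chloride, potassium (K₂O).
Optimal quantities: potassium sulfate = 1.902 kg, muriate of potash = 0.3065 kg, ammonium sulfate = 1.045 kg.
Objective = 0.53·1.902 + 0.39·0.3065 + 0.24·1.045 = 1.3784.

€1.38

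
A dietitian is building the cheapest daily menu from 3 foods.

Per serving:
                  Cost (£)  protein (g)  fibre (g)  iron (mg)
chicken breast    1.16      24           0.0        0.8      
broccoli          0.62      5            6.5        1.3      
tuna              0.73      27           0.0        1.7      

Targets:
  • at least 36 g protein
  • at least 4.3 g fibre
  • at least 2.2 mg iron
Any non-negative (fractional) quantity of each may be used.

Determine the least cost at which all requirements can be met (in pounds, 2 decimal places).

Let x1 = servings of chicken breast, x2 = servings of broccoli, x3 = servings of tuna.
Minimise 1.16x1 + 0.62x2 + 0.73x3 subject to:
  24x1 + 5x2 + 27x3 ≥ 36   (protein)
  6.5x2 ≥ 4.3   (fibre)
  0.8x1 + 1.3x2 + 1.7x3 ≥ 2.2   (iron)
  x1, x2, x3 ≥ 0.
The cheapest feasible vertex uses only broccoli, tuna; chicken breast is not used. There the protein and fibre constraints are tight.
Solving gives x2 = 0.6615, x3 = 1.211.
Objective = 0.62·0.6615 + 0.73·1.211 = 1.2942.

£1.29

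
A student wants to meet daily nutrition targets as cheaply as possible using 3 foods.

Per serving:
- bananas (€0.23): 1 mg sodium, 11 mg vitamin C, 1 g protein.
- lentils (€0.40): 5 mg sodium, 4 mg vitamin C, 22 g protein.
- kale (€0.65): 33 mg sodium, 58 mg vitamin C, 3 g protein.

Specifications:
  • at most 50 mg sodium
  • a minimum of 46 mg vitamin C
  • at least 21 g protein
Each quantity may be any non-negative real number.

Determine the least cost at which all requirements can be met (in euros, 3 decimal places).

€0.819

This is a linear program. Let x1 = servings of bananas, x2 = servings of lentils, x3 = servings of kale.
Minimise 0.23x1 + 0.4x2 + 0.65x3 subject to:
  1x1 + 5x2 + 33x3 ≤ 50   (sodium)
  11x1 + 4x2 + 58x3 ≥ 46   (vitamin C)
  1x1 + 22x2 + 3x3 ≥ 21   (protein)
  x1, x2, x3 ≥ 0.
The optimal basis is {lentils, kale}; bananas drops out. The vitamin C and protein requirements are met with equality.
Optimal quantities: lentils = 0.8544 servings, kale = 0.7342 servings.
Objective = 0.4·0.8544 + 0.65·0.7342 = 0.81899.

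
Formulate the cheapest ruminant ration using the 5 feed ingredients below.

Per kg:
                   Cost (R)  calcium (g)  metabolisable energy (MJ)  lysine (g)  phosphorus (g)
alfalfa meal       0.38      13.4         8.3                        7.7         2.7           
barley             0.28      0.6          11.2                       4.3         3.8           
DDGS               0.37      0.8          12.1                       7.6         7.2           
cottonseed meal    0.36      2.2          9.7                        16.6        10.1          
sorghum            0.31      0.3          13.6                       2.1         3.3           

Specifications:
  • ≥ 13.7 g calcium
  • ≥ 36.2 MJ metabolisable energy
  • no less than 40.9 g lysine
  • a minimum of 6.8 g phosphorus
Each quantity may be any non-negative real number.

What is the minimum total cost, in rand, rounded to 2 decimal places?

R1.24

Let x1 = kg of alfalfa meal, x2 = kg of barley, x3 = kg of DDGS, x4 = kg of cottonseed meal, x5 = kg of sorghum.
Minimize 0.38x1 + 0.28x2 + 0.37x3 + 0.36x4 + 0.31x5 subject to:
  13.4x1 + 0.6x2 + 0.8x3 + 2.2x4 + 0.3x5 ≥ 13.7   (calcium)
  8.3x1 + 11.2x2 + 12.1x3 + 9.7x4 + 13.6x5 ≥ 36.2   (metabolisable energy)
  7.7x1 + 4.3x2 + 7.6x3 + 16.6x4 + 2.1x5 ≥ 40.9   (lysine)
  2.7x1 + 3.8x2 + 7.2x3 + 10.1x4 + 3.3x5 ≥ 6.8   (phosphorus)
  x1, x2, x3, x4, x5 ≥ 0.
At the optimum only alfalfa meal, cottonseed meal, sorghum are positive (barley, DDGS = 0). Binding constraints: calcium, metabolisable energy, lysine.
Optimal quantities: alfalfa meal = 0.6674 kg, cottonseed meal = 2.054 kg, sorghum = 0.7891 kg.
Hence cost = 0.38·0.6674 + 0.36·2.054 + 0.31·0.7891 = R1.2377.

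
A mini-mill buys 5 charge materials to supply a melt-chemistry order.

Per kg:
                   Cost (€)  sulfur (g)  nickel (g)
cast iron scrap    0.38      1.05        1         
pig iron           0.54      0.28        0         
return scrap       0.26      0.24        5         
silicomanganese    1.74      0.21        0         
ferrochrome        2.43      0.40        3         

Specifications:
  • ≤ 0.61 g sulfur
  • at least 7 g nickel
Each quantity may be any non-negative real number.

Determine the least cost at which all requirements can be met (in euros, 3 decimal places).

€0.364

Treat it as an LP. Let x1 = kg of cast iron scrap, x2 = kg of pig iron, x3 = kg of return scrap, x4 = kg of silicomanganese, x5 = kg of ferrochrome.
min 0.38x1 + 0.54x2 + 0.26x3 + 1.74x4 + 2.43x5 s.t.:
  1.05x1 + 0.28x2 + 0.24x3 + 0.21x4 + 0.4x5 ≤ 0.61   (sulfur)
  1x1 + 5x3 + 3x5 ≥ 7   (nickel)
  x1, x2, x3, x4, x5 ≥ 0.
The minimum-cost mix takes nothing from cast iron scrap, pig iron, silicomanganese, ferrochrome — only return scrap. Binding constraint: nickel.
That vertex is x3 = 1.4.
Hence cost = 0.26·1.4 = €0.36400.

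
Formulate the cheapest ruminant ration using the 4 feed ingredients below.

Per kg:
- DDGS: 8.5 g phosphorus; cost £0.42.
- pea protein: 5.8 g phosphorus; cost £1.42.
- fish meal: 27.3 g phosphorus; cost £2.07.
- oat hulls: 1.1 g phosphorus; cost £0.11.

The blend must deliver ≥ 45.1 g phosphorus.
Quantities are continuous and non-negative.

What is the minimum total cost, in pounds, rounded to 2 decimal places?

£2.23

Treat it as an LP. Let x1 = kg of DDGS, x2 = kg of pea protein, x3 = kg of fish meal, x4 = kg of oat hulls.
min 0.42x1 + 1.42x2 + 2.07x3 + 0.11x4 with:
  8.5x1 + 5.8x2 + 27.3x3 + 1.1x4 ≥ 45.1   (phosphorus)
  x1, x2, x3, x4 ≥ 0.
The minimum-cost mix takes nothing from pea protein, fish meal, oat hulls — only DDGS. There the phosphorus constraint is tight.
That vertex is x1 = 5.306.
Objective = 0.42·5.306 = 2.2285.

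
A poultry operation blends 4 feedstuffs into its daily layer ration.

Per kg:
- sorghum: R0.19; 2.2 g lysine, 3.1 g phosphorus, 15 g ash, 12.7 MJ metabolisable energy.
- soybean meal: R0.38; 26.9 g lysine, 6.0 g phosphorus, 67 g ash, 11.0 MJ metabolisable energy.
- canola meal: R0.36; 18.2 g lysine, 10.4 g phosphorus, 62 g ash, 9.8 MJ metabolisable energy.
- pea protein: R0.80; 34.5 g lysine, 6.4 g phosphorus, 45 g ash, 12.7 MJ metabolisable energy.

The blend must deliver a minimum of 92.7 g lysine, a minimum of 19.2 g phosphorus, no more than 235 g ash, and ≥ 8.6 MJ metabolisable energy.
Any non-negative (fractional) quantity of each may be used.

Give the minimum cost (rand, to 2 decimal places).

R1.31

Set it up as a linear program. Let x1 = kg of sorghum, x2 = kg of soybean meal, x3 = kg of canola meal, x4 = kg of pea protein.
min 0.19x1 + 0.38x2 + 0.36x3 + 0.8x4 s.t.:
  2.2x1 + 26.9x2 + 18.2x3 + 34.5x4 ≥ 92.7   (lysine)
  3.1x1 + 6x2 + 10.4x3 + 6.4x4 ≥ 19.2   (phosphorus)
  15x1 + 67x2 + 62x3 + 45x4 ≤ 235   (ash)
  12.7x1 + 11x2 + 9.8x3 + 12.7x4 ≥ 8.6   (metabolisable energy)
  x1, x2, x3, x4 ≥ 0.
The minimum-cost mix takes nothing from sorghum, canola meal, pea protein — only soybean meal. Binding constraint: lysine.
So soybean meal = 3.446 kg.
Cost = 0.38·3.446 = 1.3095.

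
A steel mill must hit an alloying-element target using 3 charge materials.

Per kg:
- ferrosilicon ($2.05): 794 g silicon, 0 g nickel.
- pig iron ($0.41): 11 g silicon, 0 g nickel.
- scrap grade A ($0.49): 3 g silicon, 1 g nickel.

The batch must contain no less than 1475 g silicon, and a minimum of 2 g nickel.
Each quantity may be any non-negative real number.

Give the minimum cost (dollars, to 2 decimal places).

$4.77

Set it up as a linear program. Let x1 = kg of ferrosilicon, x2 = kg of pig iron, x3 = kg of scrap grade A.
Minimise 2.05x1 + 0.41x2 + 0.49x3 with:
  794x1 + 11x2 + 3x3 ≥ 1475   (silicon)
  1x3 ≥ 2   (nickel)
  x1, x2, x3 ≥ 0.
The optimal basis is {ferrosilicon, scrap grade A}; pig iron drops out. Binding constraints: silicon and nickel.
Solving gives x1 = 1.85, x3 = 2.
Cost = 2.05·1.85 + 0.49·2 = 4.7725.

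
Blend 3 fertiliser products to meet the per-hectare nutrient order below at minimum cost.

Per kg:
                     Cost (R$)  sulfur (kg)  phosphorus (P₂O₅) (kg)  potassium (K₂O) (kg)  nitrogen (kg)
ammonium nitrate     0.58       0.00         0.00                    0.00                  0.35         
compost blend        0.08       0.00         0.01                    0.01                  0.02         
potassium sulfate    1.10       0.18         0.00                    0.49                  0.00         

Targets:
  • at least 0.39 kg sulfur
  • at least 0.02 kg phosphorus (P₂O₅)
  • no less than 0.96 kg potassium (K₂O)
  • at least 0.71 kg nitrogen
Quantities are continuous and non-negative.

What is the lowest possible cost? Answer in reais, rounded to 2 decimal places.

This is a linear program. Let x1 = kg of ammonium nitrate, x2 = kg of compost blend, x3 = kg of potassium sulfate.
Minimize 0.58x1 + 0.08x2 + 1.1x3 subject to:
  0.18x3 ≥ 0.39   (sulfur)
  0.01x2 ≥ 0.02   (phosphorus (P₂O₅))
  0.01x2 + 0.49x3 ≥ 0.96   (potassium (K₂O))
  0.35x1 + 0.02x2 ≥ 0.71   (nitrogen)
  x1, x2, x3 ≥ 0.
The optimal mix uses every input. The sulfur, phosphorus (P₂O₅), nitrogen requirements are met with equality.
So ammonium nitrate = 1.914 kg, compost blend = 2 kg, potassium sulfate = 2.167 kg.
Cost = 0.58·1.914 + 0.08·2 + 1.1·2.167 = 3.6538.

R$3.65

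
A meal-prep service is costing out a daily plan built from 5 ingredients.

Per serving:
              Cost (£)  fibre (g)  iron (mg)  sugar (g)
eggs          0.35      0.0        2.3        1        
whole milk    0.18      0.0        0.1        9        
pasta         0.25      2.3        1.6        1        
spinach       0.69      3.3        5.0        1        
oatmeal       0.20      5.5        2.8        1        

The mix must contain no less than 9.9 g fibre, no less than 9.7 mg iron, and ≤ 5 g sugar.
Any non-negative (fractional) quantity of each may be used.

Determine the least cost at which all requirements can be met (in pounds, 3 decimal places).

£0.693

Let x1 = servings of eggs, x2 = servings of whole milk, x3 = servings of pasta, x4 = servings of spinach, x5 = servings of oatmeal.
min 0.35x1 + 0.18x2 + 0.25x3 + 0.69x4 + 0.2x5 s.t.:
  2.3x3 + 3.3x4 + 5.5x5 ≥ 9.9   (fibre)
  2.3x1 + 0.1x2 + 1.6x3 + 5x4 + 2.8x5 ≥ 9.7   (iron)
  1x1 + 9x2 + 1x3 + 1x4 + 1x5 ≤ 5   (sugar)
  x1, x2, x3, x4, x5 ≥ 0.
At the optimum only oatmeal is positive (eggs, whole milk, pasta, spinach = 0). There the iron constraint is tight.
Solving gives x5 = 3.464.
Total cost: 0.2·3.464 = 0.69280.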